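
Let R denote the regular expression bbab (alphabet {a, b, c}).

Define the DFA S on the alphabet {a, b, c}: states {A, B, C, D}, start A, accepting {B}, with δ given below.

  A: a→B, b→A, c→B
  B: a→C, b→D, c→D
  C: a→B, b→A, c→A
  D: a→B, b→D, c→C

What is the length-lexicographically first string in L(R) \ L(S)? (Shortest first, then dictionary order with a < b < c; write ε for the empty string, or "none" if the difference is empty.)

The string bbab is accepted by R but not by S.
No shorter string lies in the difference, and bbab is the lexicographically first length-4 string in L(R) \ L(S).

bbab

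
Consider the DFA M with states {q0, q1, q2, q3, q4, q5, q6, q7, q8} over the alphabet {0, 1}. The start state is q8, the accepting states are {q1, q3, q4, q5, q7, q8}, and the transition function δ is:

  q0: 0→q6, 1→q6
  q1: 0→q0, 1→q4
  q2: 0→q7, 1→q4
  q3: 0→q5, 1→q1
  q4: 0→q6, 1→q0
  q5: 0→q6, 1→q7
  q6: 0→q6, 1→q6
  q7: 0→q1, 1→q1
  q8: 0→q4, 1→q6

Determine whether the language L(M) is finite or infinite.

finite

The useful states (reachable from q8 and able to reach an accepting state) are {q4, q8}.
Restricted to these states the transition graph has no cycle, so every accepting path has bounded length and L is finite.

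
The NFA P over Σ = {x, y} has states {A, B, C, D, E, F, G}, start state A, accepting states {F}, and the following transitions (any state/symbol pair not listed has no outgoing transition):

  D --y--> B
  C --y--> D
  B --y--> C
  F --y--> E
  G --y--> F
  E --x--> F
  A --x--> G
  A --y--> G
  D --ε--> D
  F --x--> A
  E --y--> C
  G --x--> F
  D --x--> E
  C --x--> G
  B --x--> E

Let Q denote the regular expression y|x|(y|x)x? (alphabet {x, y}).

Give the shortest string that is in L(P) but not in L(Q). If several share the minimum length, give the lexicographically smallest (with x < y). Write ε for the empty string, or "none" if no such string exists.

The string xy is accepted by P but not by Q.
No shorter string lies in the difference, and xy is the lexicographically first length-2 string in L(P) \ L(Q).

xy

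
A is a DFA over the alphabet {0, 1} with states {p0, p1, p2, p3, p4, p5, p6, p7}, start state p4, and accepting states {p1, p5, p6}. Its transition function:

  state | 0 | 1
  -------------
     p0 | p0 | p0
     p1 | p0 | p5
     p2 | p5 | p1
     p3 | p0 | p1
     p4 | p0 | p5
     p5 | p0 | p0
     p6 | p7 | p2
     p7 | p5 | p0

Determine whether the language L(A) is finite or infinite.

finite

The useful states (reachable from p4 and able to reach an accepting state) are {p4, p5}.
Restricted to these states the transition graph has no cycle, so every accepting path has bounded length and L is finite.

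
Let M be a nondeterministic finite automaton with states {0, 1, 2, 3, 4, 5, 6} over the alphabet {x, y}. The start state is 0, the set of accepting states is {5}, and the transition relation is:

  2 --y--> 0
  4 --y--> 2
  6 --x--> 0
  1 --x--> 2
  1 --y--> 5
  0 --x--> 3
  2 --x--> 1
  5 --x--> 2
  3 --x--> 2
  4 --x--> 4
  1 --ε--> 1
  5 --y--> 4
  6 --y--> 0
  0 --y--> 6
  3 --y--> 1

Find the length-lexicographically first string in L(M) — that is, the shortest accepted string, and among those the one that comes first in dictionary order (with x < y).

A breadth-first search from 0 reaches an accepting state first via the path 0 → 3 → 1 → 5 on input xyy.
No string of length < 3 is accepted (BFS exhausts all shorter strings without reaching an accepting state), and xyy is the lexicographically least accepting string of length 3.

xyy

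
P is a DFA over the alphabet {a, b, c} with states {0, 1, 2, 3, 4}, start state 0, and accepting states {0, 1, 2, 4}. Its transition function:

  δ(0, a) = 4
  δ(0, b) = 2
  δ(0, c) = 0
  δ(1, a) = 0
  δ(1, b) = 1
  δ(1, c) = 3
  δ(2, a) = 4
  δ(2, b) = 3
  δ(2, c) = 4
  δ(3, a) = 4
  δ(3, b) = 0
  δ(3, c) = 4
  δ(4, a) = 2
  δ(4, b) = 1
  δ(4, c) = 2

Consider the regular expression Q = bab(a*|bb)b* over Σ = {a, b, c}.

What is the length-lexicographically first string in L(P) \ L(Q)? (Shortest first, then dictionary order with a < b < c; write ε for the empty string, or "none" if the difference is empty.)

ε

The empty string ε is accepted by P but not by Q.
Since ε is the unique shortest string, it is the required witness.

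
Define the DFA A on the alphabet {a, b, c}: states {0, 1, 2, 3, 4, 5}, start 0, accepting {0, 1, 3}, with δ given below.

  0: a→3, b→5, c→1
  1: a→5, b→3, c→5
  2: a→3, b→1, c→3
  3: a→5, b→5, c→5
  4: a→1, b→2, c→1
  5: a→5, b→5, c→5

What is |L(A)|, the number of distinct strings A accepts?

The useful subgraph on states {0, 1, 3} is acyclic, so L(A) is finite; the longest accepting path visits 3 useful states, giving maximum string length 2.
Counting accepting paths from 0 by length: 1 of length 0, 2 of length 1, 1 of length 2. Total 4.

4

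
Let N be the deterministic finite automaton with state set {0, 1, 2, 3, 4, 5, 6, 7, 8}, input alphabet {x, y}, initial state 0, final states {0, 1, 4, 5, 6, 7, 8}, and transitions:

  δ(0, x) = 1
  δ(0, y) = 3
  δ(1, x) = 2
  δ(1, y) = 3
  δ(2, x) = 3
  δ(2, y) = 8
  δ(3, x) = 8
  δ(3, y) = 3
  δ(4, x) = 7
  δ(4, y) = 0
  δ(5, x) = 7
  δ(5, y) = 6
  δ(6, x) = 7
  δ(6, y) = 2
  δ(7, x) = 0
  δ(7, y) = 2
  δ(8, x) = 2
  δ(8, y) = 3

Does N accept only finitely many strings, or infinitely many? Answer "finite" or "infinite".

infinite

State 2 is reachable from the start and can reach an accepting state, and it lies on the cycle 2 → 8 → 2.
Traversing that cycle any number of times yields accepted strings of unbounded length, so the language is infinite.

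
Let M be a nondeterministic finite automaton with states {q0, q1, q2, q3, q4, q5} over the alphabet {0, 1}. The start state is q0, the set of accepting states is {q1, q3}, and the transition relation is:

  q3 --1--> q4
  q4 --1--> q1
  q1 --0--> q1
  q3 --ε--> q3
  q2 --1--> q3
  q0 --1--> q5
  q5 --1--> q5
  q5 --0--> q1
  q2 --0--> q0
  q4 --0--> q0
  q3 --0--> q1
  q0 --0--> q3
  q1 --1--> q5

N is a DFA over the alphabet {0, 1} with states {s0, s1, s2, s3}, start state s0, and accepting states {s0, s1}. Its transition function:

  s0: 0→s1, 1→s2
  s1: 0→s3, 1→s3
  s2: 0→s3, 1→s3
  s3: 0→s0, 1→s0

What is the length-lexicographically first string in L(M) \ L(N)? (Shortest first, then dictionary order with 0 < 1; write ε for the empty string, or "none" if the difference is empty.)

00

The string 00 is accepted by M but not by N.
No shorter string lies in the difference, and 00 is the lexicographically first length-2 string in L(M) \ L(N).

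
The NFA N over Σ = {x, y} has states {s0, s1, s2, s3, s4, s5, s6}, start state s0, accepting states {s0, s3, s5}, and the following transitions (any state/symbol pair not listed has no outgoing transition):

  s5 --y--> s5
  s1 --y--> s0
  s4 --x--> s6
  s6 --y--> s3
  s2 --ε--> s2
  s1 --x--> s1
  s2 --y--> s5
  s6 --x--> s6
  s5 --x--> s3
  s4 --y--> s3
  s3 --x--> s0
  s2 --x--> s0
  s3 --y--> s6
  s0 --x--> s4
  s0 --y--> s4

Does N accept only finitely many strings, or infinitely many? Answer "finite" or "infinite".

State s0 is reachable from the start and can reach an accepting state, and it lies on the cycle s0 → s4 → s3 → s0.
Traversing that cycle any number of times yields accepted strings of unbounded length, so the language is infinite.

infinite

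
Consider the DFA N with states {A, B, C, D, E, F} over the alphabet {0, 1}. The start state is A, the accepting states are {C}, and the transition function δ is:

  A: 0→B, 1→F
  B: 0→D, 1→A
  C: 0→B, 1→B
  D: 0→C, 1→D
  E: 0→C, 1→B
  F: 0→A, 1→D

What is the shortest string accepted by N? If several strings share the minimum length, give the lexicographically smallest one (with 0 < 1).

000

A breadth-first search from A reaches an accepting state first via the path A → B → D → C on input 000.
No string of length < 3 is accepted (BFS exhausts all shorter strings without reaching an accepting state), and 000 is the lexicographically least accepting string of length 3.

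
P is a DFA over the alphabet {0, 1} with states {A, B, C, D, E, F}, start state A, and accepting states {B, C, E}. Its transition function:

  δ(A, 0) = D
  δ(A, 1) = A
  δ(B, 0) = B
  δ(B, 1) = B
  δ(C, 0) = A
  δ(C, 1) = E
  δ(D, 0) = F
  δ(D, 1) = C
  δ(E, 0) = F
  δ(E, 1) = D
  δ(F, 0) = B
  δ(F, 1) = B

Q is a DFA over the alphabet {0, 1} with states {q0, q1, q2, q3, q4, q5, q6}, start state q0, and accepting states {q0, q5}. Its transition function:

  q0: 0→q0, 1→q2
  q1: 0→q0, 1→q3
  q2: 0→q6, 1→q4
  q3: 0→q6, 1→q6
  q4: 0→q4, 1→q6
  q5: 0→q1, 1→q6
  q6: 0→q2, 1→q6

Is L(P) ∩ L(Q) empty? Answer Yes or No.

The string 000 is accepted by both P and Q.
Hence L(P) ∩ L(Q) ≠ ∅.

No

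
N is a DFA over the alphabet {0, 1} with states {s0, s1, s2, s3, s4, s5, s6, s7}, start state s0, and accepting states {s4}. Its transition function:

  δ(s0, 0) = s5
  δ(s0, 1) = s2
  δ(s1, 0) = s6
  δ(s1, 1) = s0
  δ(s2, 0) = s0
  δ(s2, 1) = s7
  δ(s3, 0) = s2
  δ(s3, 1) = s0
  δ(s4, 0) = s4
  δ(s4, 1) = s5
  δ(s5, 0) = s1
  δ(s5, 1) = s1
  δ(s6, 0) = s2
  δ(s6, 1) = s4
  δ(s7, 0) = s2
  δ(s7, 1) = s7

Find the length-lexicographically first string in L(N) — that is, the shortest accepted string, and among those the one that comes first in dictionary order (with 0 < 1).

0001

A breadth-first search from s0 reaches an accepting state first via the path s0 → s5 → s1 → s6 → s4 on input 0001.
No string of length < 4 is accepted (BFS exhausts all shorter strings without reaching an accepting state), and 0001 is the lexicographically least accepting string of length 4.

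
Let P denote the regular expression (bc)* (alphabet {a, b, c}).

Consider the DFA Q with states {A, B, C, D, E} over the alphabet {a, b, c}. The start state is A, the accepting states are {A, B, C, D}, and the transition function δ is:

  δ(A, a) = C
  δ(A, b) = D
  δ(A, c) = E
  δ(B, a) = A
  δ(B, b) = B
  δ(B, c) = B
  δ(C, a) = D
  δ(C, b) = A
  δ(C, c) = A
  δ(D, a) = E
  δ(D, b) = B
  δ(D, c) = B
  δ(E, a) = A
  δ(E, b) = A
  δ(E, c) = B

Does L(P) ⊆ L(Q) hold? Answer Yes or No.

Converting the expression P to a DFA (subset construction, then merging equivalent states) gives the minimal DFA with states {p0, p1, p2}, start state p0, accepting states {p0} and transitions p0: a→p1, b→p2, c→p1; p1: a→p1, b→p1, c→p1; p2: a→p1, b→p1, c→p0.
Exploring the product automaton P × Q from the start pair (p0, A), following both machines on each input symbol, reaches 9 state pairs: (p0, A), (p1, C), (p2, D), (p1, E), (p1, D), (p1, A), (p1, B), (p0, B), (p2, B).
P accepts in {p0} and Q accepts in {A, B, C, D}. The reachable pairs whose P-component is accepting are (p0, A), (p0, B); in each of them the Q-component is accepting too, so the product for L(P) \ L(Q) (P-component accepting, Q-component rejecting) has no reachable accepting pair and the difference is empty.
Hence every string in L(P) is also in L(Q).

Yes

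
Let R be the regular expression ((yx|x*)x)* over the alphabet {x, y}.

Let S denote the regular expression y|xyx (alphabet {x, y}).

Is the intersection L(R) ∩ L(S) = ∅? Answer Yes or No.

Yes

Converting the expression R to a DFA (subset construction, then merging equivalent states) gives the minimal DFA with states {r0, r1, r2, r3}, start state r0, accepting states {r0} and transitions r0: x→r0, y→r1; r1: x→r2, y→r3; r2: x→r0, y→r3; r3: x→r3, y→r3.
Converting the expression S to a DFA (subset construction, then merging equivalent states) gives the minimal DFA with states {s0, s1, s2, s3, s4}, start state s0, accepting states {s2} and transitions s0: x→s1, y→s2; s1: x→s3, y→s4; s2: x→s3, y→s3; s3: x→s3, y→s3; s4: x→s2, y→s3.
Exploring the product automaton R × S from the start pair (r0, s0), following both machines on each input symbol, reaches 9 state pairs: (r0, s0), (r0, s1), (r1, s2), (r0, s3), (r1, s4), (r2, s3), (r3, s3), (r1, s3), (r2, s2).
R accepts in {r0} and S accepts in {s2}; no reachable pair has both components accepting, so no string drives both machines to acceptance simultaneously and L(R) ∩ L(S) = ∅.
So no string is accepted by both, and the intersection is empty.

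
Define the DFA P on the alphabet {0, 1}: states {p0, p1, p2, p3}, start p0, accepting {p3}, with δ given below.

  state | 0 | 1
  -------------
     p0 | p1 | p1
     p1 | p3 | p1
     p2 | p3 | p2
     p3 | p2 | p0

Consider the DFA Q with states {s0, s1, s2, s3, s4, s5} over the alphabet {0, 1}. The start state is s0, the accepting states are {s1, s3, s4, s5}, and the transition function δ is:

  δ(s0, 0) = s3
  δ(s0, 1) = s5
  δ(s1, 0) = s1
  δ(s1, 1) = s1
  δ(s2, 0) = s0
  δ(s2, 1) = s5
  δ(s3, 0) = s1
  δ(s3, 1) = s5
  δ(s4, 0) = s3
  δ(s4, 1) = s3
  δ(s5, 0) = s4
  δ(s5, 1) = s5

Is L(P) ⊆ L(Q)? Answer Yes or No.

Exploring the product automaton P × Q from the start pair (p0, s0), following both machines on each input symbol, reaches 11 state pairs: (p0, s0), (p1, s3), (p1, s5), (p3, s1), (p3, s4), (p2, s1), (p0, s1), (p2, s3), (p0, s3), (p1, s1), (p2, s5).
P accepts in {p3} and Q accepts in {s1, s3, s4, s5}. The reachable pairs whose P-component is accepting are (p3, s1), (p3, s4); in each of them the Q-component is accepting too, so the product for L(P) \ L(Q) (P-component accepting, Q-component rejecting) has no reachable accepting pair and the difference is empty.
Hence every string in L(P) is also in L(Q).

Yes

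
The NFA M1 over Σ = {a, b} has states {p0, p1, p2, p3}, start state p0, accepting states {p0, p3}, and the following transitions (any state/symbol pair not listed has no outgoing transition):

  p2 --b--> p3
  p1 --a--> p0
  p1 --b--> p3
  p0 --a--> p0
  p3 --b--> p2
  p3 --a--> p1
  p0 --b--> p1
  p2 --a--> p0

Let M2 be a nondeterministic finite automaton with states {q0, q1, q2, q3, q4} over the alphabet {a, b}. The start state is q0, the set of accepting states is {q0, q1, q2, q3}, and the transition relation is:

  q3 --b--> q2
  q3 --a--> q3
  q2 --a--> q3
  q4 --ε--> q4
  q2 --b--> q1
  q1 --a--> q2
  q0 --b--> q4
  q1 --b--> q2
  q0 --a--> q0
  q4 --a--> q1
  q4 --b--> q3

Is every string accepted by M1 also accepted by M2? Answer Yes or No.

Exploring the product automaton M1 × M2 from the start pair (p0, q0), following both machines on each input symbol, reaches 13 state pairs: (p0, q0), (p1, q4), (p0, q1), (p3, q3), (p0, q2), (p1, q2), (p1, q3), (p2, q2), (p0, q3), (p1, q1), (p3, q1), (p3, q2), (p2, q1).
M1 accepts in {p0, p3} and M2 accepts in {q0, q1, q2, q3}. The reachable pairs whose M1-component is accepting are (p0, q0), (p0, q1), (p3, q3), (p0, q2), (p0, q3), (p3, q1), (p3, q2); in each of them the M2-component is accepting too, so the product for L(M1) \ L(M2) (M1-component accepting, M2-component rejecting) has no reachable accepting pair and the difference is empty.
Hence every string in L(M1) is also in L(M2).

Yes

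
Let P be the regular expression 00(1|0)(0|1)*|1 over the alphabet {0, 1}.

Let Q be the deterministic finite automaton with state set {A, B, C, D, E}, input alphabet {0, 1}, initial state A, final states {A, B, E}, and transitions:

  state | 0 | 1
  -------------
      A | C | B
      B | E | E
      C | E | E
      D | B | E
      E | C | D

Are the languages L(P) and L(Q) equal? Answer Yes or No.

No

The string 000 is accepted by P but rejected by Q.
So L(P) ≠ L(Q).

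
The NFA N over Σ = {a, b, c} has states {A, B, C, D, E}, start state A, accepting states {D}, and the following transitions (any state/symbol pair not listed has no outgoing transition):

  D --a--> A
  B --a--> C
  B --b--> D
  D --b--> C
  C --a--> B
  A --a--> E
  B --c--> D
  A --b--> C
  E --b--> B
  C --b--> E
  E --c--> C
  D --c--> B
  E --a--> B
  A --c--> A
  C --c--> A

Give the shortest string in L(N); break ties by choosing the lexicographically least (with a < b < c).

A breadth-first search from A reaches an accepting state first via the path A → E → B → D on input aab.
No string of length < 3 is accepted (BFS exhausts all shorter strings without reaching an accepting state), and aab is the lexicographically least accepting string of length 3.

aab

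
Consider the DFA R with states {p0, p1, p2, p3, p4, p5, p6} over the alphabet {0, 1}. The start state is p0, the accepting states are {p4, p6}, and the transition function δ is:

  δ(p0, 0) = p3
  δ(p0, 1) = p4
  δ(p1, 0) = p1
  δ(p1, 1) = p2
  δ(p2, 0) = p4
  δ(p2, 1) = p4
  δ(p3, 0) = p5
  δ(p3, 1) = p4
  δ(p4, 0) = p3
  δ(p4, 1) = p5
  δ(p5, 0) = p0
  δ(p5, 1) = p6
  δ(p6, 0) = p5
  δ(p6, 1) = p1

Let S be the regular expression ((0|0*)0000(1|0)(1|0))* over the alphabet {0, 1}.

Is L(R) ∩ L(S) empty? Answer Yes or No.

The string 000001 is accepted by both R and S.
Hence L(R) ∩ L(S) ≠ ∅.

No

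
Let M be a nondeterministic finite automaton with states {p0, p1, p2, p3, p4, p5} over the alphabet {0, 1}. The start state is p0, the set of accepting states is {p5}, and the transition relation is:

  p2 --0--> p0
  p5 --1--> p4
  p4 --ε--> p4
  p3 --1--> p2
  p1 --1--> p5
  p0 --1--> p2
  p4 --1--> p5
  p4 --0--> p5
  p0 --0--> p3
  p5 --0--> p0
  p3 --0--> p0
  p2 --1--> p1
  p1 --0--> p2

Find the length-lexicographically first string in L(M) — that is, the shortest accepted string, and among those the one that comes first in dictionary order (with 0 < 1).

A breadth-first search from p0 reaches an accepting state first via the path p0 → p2 → p1 → p5 on input 111.
No string of length < 3 is accepted (BFS exhausts all shorter strings without reaching an accepting state), and 111 is the lexicographically least accepting string of length 3.

111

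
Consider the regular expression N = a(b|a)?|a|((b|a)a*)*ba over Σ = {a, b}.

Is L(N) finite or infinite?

infinite

The expression contains a Kleene star applied to a subexpression that matches at least one nonempty string, so it matches strings of unbounded length.
Hence L(N) is infinite.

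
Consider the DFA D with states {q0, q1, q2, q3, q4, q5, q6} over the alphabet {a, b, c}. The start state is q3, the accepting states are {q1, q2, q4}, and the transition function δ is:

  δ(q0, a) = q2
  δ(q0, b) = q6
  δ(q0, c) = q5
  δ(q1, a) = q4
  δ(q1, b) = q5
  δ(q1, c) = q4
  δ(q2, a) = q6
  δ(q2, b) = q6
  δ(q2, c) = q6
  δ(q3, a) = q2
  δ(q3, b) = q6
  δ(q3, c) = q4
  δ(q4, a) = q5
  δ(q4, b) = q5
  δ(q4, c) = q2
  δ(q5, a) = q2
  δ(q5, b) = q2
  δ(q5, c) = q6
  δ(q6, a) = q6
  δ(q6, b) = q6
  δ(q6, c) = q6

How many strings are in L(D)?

7

The useful subgraph on states {q2, q3, q4, q5} is acyclic, so L(D) is finite; the longest accepting path visits 4 useful states, giving maximum string length 3.
Counting accepting paths from q3 by length: 2 of length 1, 1 of length 2, 4 of length 3. Total 7.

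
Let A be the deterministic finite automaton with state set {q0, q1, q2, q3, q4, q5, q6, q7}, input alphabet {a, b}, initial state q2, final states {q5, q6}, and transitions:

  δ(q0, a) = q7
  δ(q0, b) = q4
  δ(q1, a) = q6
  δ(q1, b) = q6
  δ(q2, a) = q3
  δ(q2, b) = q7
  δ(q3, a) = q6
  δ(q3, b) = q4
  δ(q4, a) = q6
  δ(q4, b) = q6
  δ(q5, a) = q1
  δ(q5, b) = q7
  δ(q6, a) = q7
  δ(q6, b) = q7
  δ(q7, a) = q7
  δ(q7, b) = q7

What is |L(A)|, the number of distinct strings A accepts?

The useful subgraph on states {q2, q3, q4, q6} is acyclic, so L(A) is finite; the longest accepting path visits 4 useful states, giving maximum string length 3.
Counting accepting paths from q2 by length: 1 of length 2, 2 of length 3. Total 3.

3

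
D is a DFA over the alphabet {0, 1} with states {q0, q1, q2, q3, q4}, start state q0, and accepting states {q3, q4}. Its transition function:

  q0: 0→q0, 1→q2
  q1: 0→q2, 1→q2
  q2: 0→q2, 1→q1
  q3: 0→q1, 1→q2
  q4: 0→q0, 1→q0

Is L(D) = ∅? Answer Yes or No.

Yes

The states reachable from the start state are {q0, q1, q2}.
None of the accepting states {q3, q4} is reachable, so no string is accepted and L(D) = ∅.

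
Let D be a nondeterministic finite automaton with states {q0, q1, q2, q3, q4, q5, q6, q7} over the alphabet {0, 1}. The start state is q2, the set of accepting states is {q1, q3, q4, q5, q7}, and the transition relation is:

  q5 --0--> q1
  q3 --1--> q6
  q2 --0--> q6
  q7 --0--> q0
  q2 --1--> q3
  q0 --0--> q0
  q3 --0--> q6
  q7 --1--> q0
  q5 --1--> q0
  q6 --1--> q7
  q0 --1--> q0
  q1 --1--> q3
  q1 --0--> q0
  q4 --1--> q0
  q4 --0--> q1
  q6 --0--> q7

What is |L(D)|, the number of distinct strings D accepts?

7

The useful subgraph on states {q2, q3, q6, q7} is acyclic, so L(D) is finite; the longest accepting path visits 4 useful states, giving maximum string length 3.
Counting accepting paths from q2 by length: 1 of length 1, 2 of length 2, 4 of length 3. Total 7.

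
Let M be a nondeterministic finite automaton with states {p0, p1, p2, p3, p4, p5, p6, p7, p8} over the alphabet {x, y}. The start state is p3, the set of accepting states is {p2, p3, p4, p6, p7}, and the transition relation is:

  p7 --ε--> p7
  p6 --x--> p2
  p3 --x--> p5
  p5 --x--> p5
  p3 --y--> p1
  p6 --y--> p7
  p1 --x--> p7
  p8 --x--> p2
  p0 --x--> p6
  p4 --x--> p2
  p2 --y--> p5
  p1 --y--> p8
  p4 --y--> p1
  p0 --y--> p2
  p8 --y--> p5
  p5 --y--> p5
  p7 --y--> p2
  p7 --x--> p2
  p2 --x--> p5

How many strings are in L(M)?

5

The useful subgraph on states {p1, p2, p3, p7, p8} is acyclic, so L(M) is finite; the longest accepting path visits 4 useful states, giving maximum string length 3.
Counting accepting paths from p3 by length: 1 of length 0, 1 of length 2, 3 of length 3. Total 5.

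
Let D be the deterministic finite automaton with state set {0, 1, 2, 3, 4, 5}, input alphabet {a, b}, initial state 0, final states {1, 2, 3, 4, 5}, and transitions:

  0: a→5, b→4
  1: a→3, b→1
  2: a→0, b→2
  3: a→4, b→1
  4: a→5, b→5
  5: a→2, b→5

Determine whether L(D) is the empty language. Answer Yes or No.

The string a is accepted: the run 0 → 5 ends in the accepting state 5.
Since at least one string is accepted, L(D) is not empty.

No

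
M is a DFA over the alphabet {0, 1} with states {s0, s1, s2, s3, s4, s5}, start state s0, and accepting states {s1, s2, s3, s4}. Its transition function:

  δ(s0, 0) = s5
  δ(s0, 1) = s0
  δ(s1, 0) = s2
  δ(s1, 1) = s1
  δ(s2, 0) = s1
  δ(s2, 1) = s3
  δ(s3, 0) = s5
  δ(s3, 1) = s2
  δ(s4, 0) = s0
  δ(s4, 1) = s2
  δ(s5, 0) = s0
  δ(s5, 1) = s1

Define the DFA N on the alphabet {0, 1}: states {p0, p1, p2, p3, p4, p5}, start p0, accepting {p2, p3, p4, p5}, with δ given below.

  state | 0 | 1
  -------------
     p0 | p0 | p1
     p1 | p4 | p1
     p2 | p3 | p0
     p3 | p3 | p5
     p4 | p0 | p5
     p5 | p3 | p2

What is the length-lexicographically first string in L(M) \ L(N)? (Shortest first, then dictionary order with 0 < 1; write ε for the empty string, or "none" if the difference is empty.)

01

The string 01 is accepted by M but not by N.
No shorter string lies in the difference, and 01 is the lexicographically first length-2 string in L(M) \ L(N).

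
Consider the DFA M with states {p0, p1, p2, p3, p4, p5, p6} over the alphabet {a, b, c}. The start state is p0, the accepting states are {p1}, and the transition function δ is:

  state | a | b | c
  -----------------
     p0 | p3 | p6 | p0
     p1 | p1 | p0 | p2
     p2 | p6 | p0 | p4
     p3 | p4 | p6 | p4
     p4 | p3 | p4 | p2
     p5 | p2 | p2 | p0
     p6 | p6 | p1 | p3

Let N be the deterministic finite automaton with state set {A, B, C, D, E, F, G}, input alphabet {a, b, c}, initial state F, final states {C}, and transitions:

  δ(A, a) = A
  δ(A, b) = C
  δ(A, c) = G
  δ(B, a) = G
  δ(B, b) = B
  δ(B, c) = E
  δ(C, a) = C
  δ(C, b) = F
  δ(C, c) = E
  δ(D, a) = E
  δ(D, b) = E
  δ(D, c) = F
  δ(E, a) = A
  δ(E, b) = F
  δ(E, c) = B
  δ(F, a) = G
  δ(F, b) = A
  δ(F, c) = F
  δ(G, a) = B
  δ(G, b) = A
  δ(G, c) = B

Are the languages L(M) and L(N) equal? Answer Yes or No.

Exploring the product automaton M × N from the start pair (p0, F), following both machines on each input symbol, reaches 6 state pairs: (p0, F), (p3, G), (p6, A), (p4, B), (p1, C), (p2, E).
M accepts in {p1} and N accepts in {C}. In every reachable pair the two components are either both accepting — (p1, C) — or both non-accepting, so no string is accepted by exactly one of the machines: L(M) \ L(N) and L(N) \ L(M) are both empty.
Hence every string is accepted by M iff it is accepted by N, and the two languages coincide.

Yes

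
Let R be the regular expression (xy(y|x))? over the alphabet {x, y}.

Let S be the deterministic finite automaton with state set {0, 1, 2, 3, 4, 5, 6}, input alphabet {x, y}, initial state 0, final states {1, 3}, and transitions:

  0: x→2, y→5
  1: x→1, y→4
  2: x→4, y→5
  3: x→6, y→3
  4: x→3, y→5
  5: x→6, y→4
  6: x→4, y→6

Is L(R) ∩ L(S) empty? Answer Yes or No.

Yes

Converting the expression R to a DFA (subset construction, then merging equivalent states) gives the minimal DFA with states {r0, r1, r2, r3, r4}, start state r0, accepting states {r0, r4} and transitions r0: x→r1, y→r2; r1: x→r2, y→r3; r2: x→r2, y→r2; r3: x→r4, y→r4; r4: x→r2, y→r2.
Exploring the product automaton R × S from the start pair (r0, 0), following both machines on each input symbol, reaches 9 state pairs: (r0, 0), (r1, 2), (r2, 5), (r2, 4), (r3, 5), (r2, 6), (r2, 3), (r4, 6), (r4, 4).
R accepts in {r0, r4} and S accepts in {1, 3}; no reachable pair has both components accepting, so no string drives both machines to acceptance simultaneously and L(R) ∩ L(S) = ∅.
So no string is accepted by both, and the intersection is empty.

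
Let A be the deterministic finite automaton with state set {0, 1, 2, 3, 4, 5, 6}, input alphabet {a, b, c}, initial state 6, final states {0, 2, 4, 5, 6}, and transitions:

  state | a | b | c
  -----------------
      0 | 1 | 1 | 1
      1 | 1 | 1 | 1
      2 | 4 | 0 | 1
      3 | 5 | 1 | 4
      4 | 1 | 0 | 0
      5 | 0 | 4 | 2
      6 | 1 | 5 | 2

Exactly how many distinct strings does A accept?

The useful subgraph on states {0, 2, 4, 5, 6} is acyclic, so L(A) is finite; the longest accepting path visits 5 useful states, giving maximum string length 4.
Counting accepting paths from 6 by length: 1 of length 0, 2 of length 1, 5 of length 2, 6 of length 3, 2 of length 4. Total 16.

16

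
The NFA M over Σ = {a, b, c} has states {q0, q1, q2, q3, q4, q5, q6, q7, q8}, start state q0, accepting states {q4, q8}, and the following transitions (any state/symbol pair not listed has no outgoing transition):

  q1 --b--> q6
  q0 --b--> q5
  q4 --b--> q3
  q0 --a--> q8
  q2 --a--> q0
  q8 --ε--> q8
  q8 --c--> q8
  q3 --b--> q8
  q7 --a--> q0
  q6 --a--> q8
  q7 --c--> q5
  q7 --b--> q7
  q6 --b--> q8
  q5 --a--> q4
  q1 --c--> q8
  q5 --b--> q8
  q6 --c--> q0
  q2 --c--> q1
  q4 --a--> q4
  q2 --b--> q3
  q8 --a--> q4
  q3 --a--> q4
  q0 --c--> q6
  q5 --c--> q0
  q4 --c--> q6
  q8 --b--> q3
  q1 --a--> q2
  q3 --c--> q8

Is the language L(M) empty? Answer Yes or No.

No

The string a is accepted: the run q0 → q8 ends in the accepting state q8.
Since at least one string is accepted, L(M) is not empty.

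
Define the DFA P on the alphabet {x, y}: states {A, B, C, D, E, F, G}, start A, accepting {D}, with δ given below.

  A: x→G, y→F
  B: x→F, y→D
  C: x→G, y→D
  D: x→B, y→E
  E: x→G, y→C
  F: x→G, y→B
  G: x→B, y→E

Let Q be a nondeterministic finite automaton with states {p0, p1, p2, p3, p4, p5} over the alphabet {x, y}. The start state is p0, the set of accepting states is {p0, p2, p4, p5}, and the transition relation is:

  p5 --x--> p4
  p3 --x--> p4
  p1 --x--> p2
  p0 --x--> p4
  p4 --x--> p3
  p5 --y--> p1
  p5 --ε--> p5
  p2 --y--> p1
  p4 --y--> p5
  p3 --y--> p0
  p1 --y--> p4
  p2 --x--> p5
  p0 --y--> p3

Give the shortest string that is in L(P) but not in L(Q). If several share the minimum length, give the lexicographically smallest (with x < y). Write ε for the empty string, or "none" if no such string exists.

The string yyy is accepted by P but not by Q.
No shorter string lies in the difference, and yyy is the lexicographically first length-3 string in L(P) \ L(Q).

yyy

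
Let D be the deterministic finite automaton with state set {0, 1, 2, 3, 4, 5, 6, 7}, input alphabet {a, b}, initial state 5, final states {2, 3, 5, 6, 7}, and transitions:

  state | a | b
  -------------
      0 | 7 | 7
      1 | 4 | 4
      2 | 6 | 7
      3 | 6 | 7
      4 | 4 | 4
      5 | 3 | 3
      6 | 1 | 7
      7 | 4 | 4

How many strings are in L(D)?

The useful subgraph on states {3, 5, 6, 7} is acyclic, so L(D) is finite; the longest accepting path visits 4 useful states, giving maximum string length 3.
Counting accepting paths from 5 by length: 1 of length 0, 2 of length 1, 4 of length 2, 2 of length 3. Total 9.

9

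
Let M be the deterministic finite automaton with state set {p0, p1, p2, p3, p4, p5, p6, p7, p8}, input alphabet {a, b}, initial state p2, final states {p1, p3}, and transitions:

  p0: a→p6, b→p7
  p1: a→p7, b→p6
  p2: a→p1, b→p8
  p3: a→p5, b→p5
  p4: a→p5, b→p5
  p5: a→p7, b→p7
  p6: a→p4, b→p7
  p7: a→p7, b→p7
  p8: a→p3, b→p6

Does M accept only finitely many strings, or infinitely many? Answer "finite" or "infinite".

The useful states (reachable from p2 and able to reach an accepting state) are {p1, p2, p3, p8}.
Restricted to these states the transition graph has no cycle, so every accepting path has bounded length and L is finite.

finite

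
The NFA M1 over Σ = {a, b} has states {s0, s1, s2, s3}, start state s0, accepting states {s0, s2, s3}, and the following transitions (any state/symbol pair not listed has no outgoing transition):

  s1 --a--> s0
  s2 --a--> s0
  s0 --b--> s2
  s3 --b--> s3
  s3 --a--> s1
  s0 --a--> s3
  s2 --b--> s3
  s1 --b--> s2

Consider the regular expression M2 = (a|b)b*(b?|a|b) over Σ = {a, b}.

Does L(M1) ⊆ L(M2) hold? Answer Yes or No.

No

The empty string ε is in L(M1) but not in L(M2).
So L(M1) ⊄ L(M2).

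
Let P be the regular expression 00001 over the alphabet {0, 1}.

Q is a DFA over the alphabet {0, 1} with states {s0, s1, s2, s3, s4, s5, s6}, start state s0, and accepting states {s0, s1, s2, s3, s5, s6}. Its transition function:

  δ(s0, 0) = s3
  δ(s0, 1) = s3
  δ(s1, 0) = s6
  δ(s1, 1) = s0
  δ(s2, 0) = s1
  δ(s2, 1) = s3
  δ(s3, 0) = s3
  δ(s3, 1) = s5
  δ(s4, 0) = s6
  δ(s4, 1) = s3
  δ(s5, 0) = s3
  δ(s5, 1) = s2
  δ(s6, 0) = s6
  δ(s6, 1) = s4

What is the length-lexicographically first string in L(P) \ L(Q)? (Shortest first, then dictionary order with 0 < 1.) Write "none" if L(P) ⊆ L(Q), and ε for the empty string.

none

Converting the expression P to a DFA (subset construction, then merging equivalent states) gives the minimal DFA with states {p0, p1, p2, p3, p4, p5, p6}, start state p0, accepting states {p6} and transitions p0: 0→p1, 1→p2; p1: 0→p3, 1→p2; p2: 0→p2, 1→p2; p3: 0→p4, 1→p2; p4: 0→p5, 1→p2; p5: 0→p2, 1→p6; p6: 0→p2, 1→p2.
Exploring the product automaton P × Q from the start pair (p0, s0), following both machines on each input symbol, reaches 13 state pairs: (p0, s0), (p1, s3), (p2, s3), (p3, s3), (p2, s5), (p4, s3), (p2, s2), (p5, s3), (p2, s1), (p6, s5), (p2, s6), (p2, s0), (p2, s4).
P accepts in {p6} and Q accepts in {s0, s1, s2, s3, s5, s6}. The reachable pairs whose P-component is accepting are (p6, s5); in each of them the Q-component is accepting too, so the product for L(P) \ L(Q) (P-component accepting, Q-component rejecting) has no reachable accepting pair and the difference is empty.
So every string accepted by P is also accepted by Q: L(P) \ L(Q) = ∅ and there is no such string.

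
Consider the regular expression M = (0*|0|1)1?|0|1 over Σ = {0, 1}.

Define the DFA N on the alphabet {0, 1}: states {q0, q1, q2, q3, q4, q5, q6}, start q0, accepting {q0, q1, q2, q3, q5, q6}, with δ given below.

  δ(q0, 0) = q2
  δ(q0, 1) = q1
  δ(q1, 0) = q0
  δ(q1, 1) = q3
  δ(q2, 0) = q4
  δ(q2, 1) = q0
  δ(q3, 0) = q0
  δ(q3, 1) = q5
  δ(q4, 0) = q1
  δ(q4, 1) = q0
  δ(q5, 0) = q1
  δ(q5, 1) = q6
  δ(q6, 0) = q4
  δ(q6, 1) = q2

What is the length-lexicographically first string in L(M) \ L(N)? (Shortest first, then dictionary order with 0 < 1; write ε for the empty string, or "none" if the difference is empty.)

00

The string 00 is accepted by M but not by N.
No shorter string lies in the difference, and 00 is the lexicographically first length-2 string in L(M) \ L(N).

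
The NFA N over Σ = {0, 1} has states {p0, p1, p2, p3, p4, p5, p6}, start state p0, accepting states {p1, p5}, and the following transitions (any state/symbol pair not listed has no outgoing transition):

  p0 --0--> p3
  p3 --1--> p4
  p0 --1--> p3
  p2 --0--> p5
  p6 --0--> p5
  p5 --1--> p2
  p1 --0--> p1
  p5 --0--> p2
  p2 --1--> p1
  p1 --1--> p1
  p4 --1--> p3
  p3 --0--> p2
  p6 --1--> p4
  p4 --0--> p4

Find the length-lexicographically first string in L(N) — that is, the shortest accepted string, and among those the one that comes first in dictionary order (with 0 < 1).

000

A breadth-first search from p0 reaches an accepting state first via the path p0 → p3 → p2 → p5 on input 000.
No string of length < 3 is accepted (BFS exhausts all shorter strings without reaching an accepting state), and 000 is the lexicographically least accepting string of length 3.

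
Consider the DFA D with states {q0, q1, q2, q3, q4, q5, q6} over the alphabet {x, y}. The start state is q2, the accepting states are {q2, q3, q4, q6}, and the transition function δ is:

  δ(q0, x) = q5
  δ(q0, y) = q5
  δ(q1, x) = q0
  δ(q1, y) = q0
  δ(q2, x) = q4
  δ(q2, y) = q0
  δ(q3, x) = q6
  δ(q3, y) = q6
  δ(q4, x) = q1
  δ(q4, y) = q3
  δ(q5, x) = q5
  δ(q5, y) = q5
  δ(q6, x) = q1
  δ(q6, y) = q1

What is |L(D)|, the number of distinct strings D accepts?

The useful subgraph on states {q2, q3, q4, q6} is acyclic, so L(D) is finite; the longest accepting path visits 4 useful states, giving maximum string length 3.
Counting accepting paths from q2 by length: 1 of length 0, 1 of length 1, 1 of length 2, 2 of length 3. Total 5.

5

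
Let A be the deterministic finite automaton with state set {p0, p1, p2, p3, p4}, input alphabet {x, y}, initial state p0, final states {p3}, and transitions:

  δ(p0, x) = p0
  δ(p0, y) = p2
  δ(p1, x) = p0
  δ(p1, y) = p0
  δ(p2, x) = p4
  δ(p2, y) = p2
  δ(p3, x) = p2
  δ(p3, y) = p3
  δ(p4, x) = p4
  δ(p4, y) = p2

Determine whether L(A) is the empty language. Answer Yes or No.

Yes

The states reachable from the start state are {p0, p2, p4}.
None of the accepting states {p3} is reachable, so no string is accepted and L(A) = ∅.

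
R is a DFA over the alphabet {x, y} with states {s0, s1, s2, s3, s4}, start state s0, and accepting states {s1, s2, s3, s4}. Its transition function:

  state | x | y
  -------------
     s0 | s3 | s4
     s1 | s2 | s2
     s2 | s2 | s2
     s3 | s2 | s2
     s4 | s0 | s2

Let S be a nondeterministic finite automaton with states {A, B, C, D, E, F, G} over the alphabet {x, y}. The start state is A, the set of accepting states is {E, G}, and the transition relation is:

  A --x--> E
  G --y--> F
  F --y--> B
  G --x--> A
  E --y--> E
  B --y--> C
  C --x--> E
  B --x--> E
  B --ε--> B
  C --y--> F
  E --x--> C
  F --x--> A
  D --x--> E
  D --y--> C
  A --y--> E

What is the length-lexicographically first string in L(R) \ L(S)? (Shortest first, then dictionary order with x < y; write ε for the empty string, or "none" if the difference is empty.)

xx

The string xx is accepted by R but not by S.
No shorter string lies in the difference, and xx is the lexicographically first length-2 string in L(R) \ L(S).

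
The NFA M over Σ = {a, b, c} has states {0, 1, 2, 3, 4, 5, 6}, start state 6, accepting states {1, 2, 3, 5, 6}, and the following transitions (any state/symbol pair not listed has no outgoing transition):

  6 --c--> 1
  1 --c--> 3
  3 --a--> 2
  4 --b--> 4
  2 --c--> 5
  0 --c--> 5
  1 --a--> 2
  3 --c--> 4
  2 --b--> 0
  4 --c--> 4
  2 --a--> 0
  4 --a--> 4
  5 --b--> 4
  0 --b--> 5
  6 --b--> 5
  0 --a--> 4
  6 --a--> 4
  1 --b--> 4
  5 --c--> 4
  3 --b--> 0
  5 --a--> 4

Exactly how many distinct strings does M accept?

The useful subgraph on states {0, 1, 2, 3, 5, 6} is acyclic, so L(M) is finite; the longest accepting path visits 6 useful states, giving maximum string length 5.
Counting accepting paths from 6 by length: 1 of length 0, 2 of length 1, 2 of length 2, 2 of length 3, 7 of length 4, 4 of length 5. Total 18.

18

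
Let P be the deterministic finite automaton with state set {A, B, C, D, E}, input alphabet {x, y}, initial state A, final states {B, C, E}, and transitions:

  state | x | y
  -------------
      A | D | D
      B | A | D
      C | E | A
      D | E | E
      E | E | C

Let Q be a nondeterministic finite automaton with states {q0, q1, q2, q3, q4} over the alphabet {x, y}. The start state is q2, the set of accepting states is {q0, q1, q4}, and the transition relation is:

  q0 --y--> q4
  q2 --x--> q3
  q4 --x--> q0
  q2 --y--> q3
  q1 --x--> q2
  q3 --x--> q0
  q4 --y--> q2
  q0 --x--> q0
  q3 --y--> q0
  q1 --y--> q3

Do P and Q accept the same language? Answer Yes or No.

Yes

Exploring the product automaton P × Q from the start pair (A, q2), following both machines on each input symbol, reaches 4 state pairs: (A, q2), (D, q3), (E, q0), (C, q4).
P accepts in {B, C, E} and Q accepts in {q0, q1, q4}. In every reachable pair the two components are either both accepting — (E, q0), (C, q4) — or both non-accepting, so no string is accepted by exactly one of the machines: L(P) \ L(Q) and L(Q) \ L(P) are both empty.
Hence every string is accepted by P iff it is accepted by Q, and the two languages coincide.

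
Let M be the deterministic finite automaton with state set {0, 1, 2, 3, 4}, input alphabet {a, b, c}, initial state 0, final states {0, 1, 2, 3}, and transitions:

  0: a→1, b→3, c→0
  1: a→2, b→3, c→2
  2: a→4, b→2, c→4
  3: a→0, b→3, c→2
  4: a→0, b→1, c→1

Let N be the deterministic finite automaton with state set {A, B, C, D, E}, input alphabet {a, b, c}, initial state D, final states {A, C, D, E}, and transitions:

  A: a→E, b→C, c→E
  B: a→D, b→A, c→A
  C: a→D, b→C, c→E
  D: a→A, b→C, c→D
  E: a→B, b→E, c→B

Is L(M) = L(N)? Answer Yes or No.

Exploring the product automaton M × N from the start pair (0, D), following both machines on each input symbol, reaches 5 state pairs: (0, D), (1, A), (3, C), (2, E), (4, B).
M accepts in {0, 1, 2, 3} and N accepts in {A, C, D, E}. In every reachable pair the two components are either both accepting — (0, D), (1, A), (3, C), (2, E) — or both non-accepting, so no string is accepted by exactly one of the machines: L(M) \ L(N) and L(N) \ L(M) are both empty.
Hence every string is accepted by M iff it is accepted by N, and the two languages coincide.

Yes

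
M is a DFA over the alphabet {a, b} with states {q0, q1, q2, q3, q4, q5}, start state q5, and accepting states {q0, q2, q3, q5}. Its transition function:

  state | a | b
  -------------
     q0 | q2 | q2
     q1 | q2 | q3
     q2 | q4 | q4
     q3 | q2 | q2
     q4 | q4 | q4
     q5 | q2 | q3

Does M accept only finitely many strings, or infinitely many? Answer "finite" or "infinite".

The useful states (reachable from q5 and able to reach an accepting state) are {q2, q3, q5}.
Restricted to these states the transition graph has no cycle, so every accepting path has bounded length and L is finite.

finite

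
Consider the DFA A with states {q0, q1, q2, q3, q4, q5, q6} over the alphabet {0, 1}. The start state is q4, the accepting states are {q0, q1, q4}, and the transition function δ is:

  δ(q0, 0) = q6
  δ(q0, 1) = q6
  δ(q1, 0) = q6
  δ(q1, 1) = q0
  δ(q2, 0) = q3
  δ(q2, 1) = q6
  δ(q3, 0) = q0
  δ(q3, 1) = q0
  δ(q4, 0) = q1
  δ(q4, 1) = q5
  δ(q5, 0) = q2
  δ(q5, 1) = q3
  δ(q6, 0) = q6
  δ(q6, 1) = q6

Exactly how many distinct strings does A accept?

7

The useful subgraph on states {q0, q1, q2, q3, q4, q5} is acyclic, so L(A) is finite; the longest accepting path visits 5 useful states, giving maximum string length 4.
Counting accepting paths from q4 by length: 1 of length 0, 1 of length 1, 1 of length 2, 2 of length 3, 2 of length 4. Total 7.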